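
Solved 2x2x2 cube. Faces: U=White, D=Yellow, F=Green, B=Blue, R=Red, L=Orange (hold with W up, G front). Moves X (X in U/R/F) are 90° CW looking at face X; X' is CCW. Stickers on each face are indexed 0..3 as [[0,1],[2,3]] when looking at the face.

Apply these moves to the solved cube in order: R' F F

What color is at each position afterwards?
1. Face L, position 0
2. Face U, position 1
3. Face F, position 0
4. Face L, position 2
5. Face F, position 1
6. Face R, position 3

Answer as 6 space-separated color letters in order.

After move 1 (R'): R=RRRR U=WBWB F=GWGW D=YGYG B=YBYB
After move 2 (F): F=GGWW U=WBOO R=WRBR D=RRYG L=OYOG
After move 3 (F): F=WGWG U=WBGY R=OROR D=BWYG L=OROR
Query 1: L[0] = O
Query 2: U[1] = B
Query 3: F[0] = W
Query 4: L[2] = O
Query 5: F[1] = G
Query 6: R[3] = R

Answer: O B W O G R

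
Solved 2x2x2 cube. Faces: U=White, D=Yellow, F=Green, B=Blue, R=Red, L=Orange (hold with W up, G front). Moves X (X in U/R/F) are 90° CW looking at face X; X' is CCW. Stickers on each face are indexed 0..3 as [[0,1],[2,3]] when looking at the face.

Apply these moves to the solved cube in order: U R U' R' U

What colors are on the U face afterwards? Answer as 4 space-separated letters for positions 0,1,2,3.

Answer: W R R W

Derivation:
After move 1 (U): U=WWWW F=RRGG R=BBRR B=OOBB L=GGOO
After move 2 (R): R=RBRB U=WRWG F=RYGY D=YBYO B=WOWB
After move 3 (U'): U=RGWW F=GGGY R=RYRB B=RBWB L=WOOO
After move 4 (R'): R=YBRR U=RWWR F=GGGW D=YGYY B=OBBB
After move 5 (U): U=WRRW F=YBGW R=OBRR B=WOBB L=GGOO
Query: U face = WRRW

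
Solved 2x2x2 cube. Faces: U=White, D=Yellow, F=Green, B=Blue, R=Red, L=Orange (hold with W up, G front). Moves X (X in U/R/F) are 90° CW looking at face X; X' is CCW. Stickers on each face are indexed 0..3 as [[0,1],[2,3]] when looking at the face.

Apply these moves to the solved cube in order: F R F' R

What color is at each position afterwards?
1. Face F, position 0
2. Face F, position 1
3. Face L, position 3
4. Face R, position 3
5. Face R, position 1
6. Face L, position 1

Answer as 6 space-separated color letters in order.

After move 1 (F): F=GGGG U=WWOO R=WRWR D=RRYY L=OYOY
After move 2 (R): R=WWRR U=WGOG F=GRGY D=RBYB B=OBWB
After move 3 (F'): F=RYGG U=WGWR R=BWRR D=YYYB L=OGOO
After move 4 (R): R=RBRW U=WYWG F=RYGB D=YWYO B=RBGB
Query 1: F[0] = R
Query 2: F[1] = Y
Query 3: L[3] = O
Query 4: R[3] = W
Query 5: R[1] = B
Query 6: L[1] = G

Answer: R Y O W B G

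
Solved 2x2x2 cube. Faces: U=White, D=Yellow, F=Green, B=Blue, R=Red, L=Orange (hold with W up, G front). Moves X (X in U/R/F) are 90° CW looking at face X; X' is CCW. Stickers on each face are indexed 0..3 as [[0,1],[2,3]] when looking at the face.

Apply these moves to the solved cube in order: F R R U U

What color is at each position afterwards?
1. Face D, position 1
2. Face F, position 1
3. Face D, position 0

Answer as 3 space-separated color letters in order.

After move 1 (F): F=GGGG U=WWOO R=WRWR D=RRYY L=OYOY
After move 2 (R): R=WWRR U=WGOG F=GRGY D=RBYB B=OBWB
After move 3 (R): R=RWRW U=WROY F=GBGB D=RWYO B=GBGB
After move 4 (U): U=OWYR F=RWGB R=GBRW B=OYGB L=GBOY
After move 5 (U): U=YORW F=GBGB R=OYRW B=GBGB L=RWOY
Query 1: D[1] = W
Query 2: F[1] = B
Query 3: D[0] = R

Answer: W B R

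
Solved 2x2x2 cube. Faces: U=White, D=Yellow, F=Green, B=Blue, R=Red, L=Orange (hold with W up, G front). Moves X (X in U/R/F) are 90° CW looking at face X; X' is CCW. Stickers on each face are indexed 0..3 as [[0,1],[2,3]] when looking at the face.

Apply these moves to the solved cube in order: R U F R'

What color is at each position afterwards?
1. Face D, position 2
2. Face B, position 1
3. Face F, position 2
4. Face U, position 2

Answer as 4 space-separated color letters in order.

Answer: Y O Y O

Derivation:
After move 1 (R): R=RRRR U=WGWG F=GYGY D=YBYB B=WBWB
After move 2 (U): U=WWGG F=RRGY R=WBRR B=OOWB L=GYOO
After move 3 (F): F=GRYR U=WWOY R=GBGR D=RWYB L=GYOB
After move 4 (R'): R=BRGG U=WWOO F=GWYY D=RRYR B=BOWB
Query 1: D[2] = Y
Query 2: B[1] = O
Query 3: F[2] = Y
Query 4: U[2] = O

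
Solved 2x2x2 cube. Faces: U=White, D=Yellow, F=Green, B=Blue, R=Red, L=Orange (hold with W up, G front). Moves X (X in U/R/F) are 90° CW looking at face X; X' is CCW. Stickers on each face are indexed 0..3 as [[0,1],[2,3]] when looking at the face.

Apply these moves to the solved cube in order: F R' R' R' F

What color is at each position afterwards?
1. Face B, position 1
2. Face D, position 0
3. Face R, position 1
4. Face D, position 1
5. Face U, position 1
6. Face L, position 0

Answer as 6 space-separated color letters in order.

After move 1 (F): F=GGGG U=WWOO R=WRWR D=RRYY L=OYOY
After move 2 (R'): R=RRWW U=WBOB F=GWGO D=RGYG B=YBRB
After move 3 (R'): R=RWRW U=WROY F=GBGB D=RWYO B=GBGB
After move 4 (R'): R=WWRR U=WGOG F=GRGY D=RBYB B=OBWB
After move 5 (F): F=GGYR U=WGYY R=OWGR D=RWYB L=OROB
Query 1: B[1] = B
Query 2: D[0] = R
Query 3: R[1] = W
Query 4: D[1] = W
Query 5: U[1] = G
Query 6: L[0] = O

Answer: B R W W G O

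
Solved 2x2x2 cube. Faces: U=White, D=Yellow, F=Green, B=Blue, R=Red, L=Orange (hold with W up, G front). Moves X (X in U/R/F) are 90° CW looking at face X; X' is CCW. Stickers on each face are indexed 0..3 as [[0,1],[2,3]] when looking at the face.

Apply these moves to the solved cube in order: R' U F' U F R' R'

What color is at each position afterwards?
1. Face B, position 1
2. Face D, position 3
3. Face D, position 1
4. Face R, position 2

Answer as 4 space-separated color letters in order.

After move 1 (R'): R=RRRR U=WBWB F=GWGW D=YGYG B=YBYB
After move 2 (U): U=WWBB F=RRGW R=YBRR B=OOYB L=GWOO
After move 3 (F'): F=RWRG U=WWYR R=GBYR D=WOYG L=GBOB
After move 4 (U): U=YWRW F=GBRG R=OOYR B=GBYB L=RWOB
After move 5 (F): F=RGGB U=YWBW R=ROWR D=YOYG L=RWOO
After move 6 (R'): R=ORRW U=YYBG F=RWGW D=YGYB B=GBOB
After move 7 (R'): R=RWOR U=YOBG F=RYGG D=YWYW B=BBGB
Query 1: B[1] = B
Query 2: D[3] = W
Query 3: D[1] = W
Query 4: R[2] = O

Answer: B W W O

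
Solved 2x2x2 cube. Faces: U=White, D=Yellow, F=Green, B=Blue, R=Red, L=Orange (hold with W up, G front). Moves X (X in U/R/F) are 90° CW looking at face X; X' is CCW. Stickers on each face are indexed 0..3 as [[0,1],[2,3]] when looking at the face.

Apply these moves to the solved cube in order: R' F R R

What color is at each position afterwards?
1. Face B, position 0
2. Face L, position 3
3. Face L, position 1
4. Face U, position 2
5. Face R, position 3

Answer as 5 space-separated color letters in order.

After move 1 (R'): R=RRRR U=WBWB F=GWGW D=YGYG B=YBYB
After move 2 (F): F=GGWW U=WBOO R=WRBR D=RRYG L=OYOG
After move 3 (R): R=BWRR U=WGOW F=GRWG D=RYYY B=OBBB
After move 4 (R): R=RBRW U=WROG F=GYWY D=RBYO B=WBGB
Query 1: B[0] = W
Query 2: L[3] = G
Query 3: L[1] = Y
Query 4: U[2] = O
Query 5: R[3] = W

Answer: W G Y O W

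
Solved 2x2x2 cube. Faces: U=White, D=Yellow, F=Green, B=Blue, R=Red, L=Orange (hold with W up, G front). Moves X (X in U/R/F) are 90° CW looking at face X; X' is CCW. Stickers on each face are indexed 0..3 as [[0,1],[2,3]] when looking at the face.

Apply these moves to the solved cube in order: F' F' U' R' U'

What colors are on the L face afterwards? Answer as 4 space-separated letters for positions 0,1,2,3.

After move 1 (F'): F=GGGG U=WWRR R=YRYR D=OOYY L=OWOW
After move 2 (F'): F=GGGG U=WWYY R=OROR D=WWYY L=OROR
After move 3 (U'): U=WYWY F=ORGG R=GGOR B=ORBB L=BBOR
After move 4 (R'): R=GRGO U=WBWO F=OYGY D=WRYG B=YRWB
After move 5 (U'): U=BOWW F=BBGY R=OYGO B=GRWB L=YROR
Query: L face = YROR

Answer: Y R O R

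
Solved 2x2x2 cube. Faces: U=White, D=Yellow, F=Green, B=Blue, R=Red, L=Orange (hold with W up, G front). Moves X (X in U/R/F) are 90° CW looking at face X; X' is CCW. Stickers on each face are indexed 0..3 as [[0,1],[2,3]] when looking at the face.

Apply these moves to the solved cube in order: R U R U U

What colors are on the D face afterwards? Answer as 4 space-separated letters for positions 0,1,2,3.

Answer: Y W Y O

Derivation:
After move 1 (R): R=RRRR U=WGWG F=GYGY D=YBYB B=WBWB
After move 2 (U): U=WWGG F=RRGY R=WBRR B=OOWB L=GYOO
After move 3 (R): R=RWRB U=WRGY F=RBGB D=YWYO B=GOWB
After move 4 (U): U=GWYR F=RWGB R=GORB B=GYWB L=RBOO
After move 5 (U): U=YGRW F=GOGB R=GYRB B=RBWB L=RWOO
Query: D face = YWYO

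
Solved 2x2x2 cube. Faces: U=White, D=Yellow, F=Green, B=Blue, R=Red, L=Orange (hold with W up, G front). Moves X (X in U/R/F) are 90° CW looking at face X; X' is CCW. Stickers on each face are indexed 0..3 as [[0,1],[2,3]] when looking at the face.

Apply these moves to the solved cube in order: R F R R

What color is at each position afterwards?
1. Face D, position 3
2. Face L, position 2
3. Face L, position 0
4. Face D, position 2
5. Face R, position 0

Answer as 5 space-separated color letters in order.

After move 1 (R): R=RRRR U=WGWG F=GYGY D=YBYB B=WBWB
After move 2 (F): F=GGYY U=WGOO R=WRGR D=RRYB L=OYOB
After move 3 (R): R=GWRR U=WGOY F=GRYB D=RWYW B=OBGB
After move 4 (R): R=RGRW U=WROB F=GWYW D=RGYO B=YBGB
Query 1: D[3] = O
Query 2: L[2] = O
Query 3: L[0] = O
Query 4: D[2] = Y
Query 5: R[0] = R

Answer: O O O Y R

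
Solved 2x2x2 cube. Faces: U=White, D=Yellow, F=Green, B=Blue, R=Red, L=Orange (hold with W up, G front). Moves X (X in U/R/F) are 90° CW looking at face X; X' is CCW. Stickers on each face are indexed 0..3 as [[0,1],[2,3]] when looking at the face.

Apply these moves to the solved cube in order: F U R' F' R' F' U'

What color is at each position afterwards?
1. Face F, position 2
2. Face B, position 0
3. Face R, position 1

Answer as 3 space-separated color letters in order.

Answer: W W B

Derivation:
After move 1 (F): F=GGGG U=WWOO R=WRWR D=RRYY L=OYOY
After move 2 (U): U=OWOW F=WRGG R=BBWR B=OYBB L=GGOY
After move 3 (R'): R=BRBW U=OBOO F=WWGW D=RRYG B=YYRB
After move 4 (F'): F=WWWG U=OBBB R=RRRW D=GYYG L=GOOO
After move 5 (R'): R=RWRR U=ORBY F=WBWB D=GWYG B=GYYB
After move 6 (F'): F=BBWW U=ORRR R=WWGR D=OOYG L=GYOB
After move 7 (U'): U=RROR F=GYWW R=BBGR B=WWYB L=GYOB
Query 1: F[2] = W
Query 2: B[0] = W
Query 3: R[1] = B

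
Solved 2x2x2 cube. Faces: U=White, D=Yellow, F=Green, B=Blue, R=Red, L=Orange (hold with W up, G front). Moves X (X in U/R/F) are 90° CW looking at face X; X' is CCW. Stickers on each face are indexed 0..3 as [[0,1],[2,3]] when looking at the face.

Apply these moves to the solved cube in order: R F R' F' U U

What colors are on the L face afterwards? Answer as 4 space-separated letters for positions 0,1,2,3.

Answer: G R O O

Derivation:
After move 1 (R): R=RRRR U=WGWG F=GYGY D=YBYB B=WBWB
After move 2 (F): F=GGYY U=WGOO R=WRGR D=RRYB L=OYOB
After move 3 (R'): R=RRWG U=WWOW F=GGYO D=RGYY B=BBRB
After move 4 (F'): F=GOGY U=WWRW R=GRRG D=YBYY L=OWOO
After move 5 (U): U=RWWW F=GRGY R=BBRG B=OWRB L=GOOO
After move 6 (U): U=WRWW F=BBGY R=OWRG B=GORB L=GROO
Query: L face = GROO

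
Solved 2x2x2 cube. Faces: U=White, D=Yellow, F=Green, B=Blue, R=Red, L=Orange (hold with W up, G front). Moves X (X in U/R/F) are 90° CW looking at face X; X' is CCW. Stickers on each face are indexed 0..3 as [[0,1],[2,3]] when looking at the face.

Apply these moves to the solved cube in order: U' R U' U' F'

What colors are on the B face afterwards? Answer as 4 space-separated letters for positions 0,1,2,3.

After move 1 (U'): U=WWWW F=OOGG R=GGRR B=RRBB L=BBOO
After move 2 (R): R=RGRG U=WOWG F=OYGY D=YBYR B=WRWB
After move 3 (U'): U=OGWW F=BBGY R=OYRG B=RGWB L=WROO
After move 4 (U'): U=GWOW F=WRGY R=BBRG B=OYWB L=RGOO
After move 5 (F'): F=RYWG U=GWBR R=BBYG D=GOYR L=RWOO
Query: B face = OYWB

Answer: O Y W B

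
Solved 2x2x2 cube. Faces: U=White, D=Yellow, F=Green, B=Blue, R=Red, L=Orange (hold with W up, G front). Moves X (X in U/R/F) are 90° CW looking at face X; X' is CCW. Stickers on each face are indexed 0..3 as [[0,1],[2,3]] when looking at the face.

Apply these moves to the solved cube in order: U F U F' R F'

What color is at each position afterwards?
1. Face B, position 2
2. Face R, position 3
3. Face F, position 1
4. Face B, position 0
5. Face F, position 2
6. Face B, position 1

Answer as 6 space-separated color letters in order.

After move 1 (U): U=WWWW F=RRGG R=BBRR B=OOBB L=GGOO
After move 2 (F): F=GRGR U=WWOG R=WBWR D=RBYY L=GYOY
After move 3 (U): U=OWGW F=WBGR R=OOWR B=GYBB L=GROY
After move 4 (F'): F=BRWG U=OWOW R=BORR D=RYYY L=GWOG
After move 5 (R): R=RBRO U=OROG F=BYWY D=RBYG B=WYWB
After move 6 (F'): F=YYBW U=ORRR R=BBRO D=WGYG L=GGOO
Query 1: B[2] = W
Query 2: R[3] = O
Query 3: F[1] = Y
Query 4: B[0] = W
Query 5: F[2] = B
Query 6: B[1] = Y

Answer: W O Y W B Y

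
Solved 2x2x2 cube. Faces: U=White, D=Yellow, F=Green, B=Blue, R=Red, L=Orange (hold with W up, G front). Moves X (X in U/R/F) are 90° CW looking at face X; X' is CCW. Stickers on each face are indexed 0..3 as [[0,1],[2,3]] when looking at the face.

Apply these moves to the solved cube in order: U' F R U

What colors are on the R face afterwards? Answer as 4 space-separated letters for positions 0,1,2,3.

After move 1 (U'): U=WWWW F=OOGG R=GGRR B=RRBB L=BBOO
After move 2 (F): F=GOGO U=WWOB R=WGWR D=RGYY L=BYOY
After move 3 (R): R=WWRG U=WOOO F=GGGY D=RBYR B=BRWB
After move 4 (U): U=OWOO F=WWGY R=BRRG B=BYWB L=GGOY
Query: R face = BRRG

Answer: B R R G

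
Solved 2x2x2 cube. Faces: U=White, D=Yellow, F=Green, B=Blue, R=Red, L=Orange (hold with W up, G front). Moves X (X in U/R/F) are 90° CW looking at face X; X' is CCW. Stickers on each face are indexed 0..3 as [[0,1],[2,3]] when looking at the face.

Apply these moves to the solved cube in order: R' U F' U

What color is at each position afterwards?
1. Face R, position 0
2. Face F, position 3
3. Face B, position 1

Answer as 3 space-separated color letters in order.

After move 1 (R'): R=RRRR U=WBWB F=GWGW D=YGYG B=YBYB
After move 2 (U): U=WWBB F=RRGW R=YBRR B=OOYB L=GWOO
After move 3 (F'): F=RWRG U=WWYR R=GBYR D=WOYG L=GBOB
After move 4 (U): U=YWRW F=GBRG R=OOYR B=GBYB L=RWOB
Query 1: R[0] = O
Query 2: F[3] = G
Query 3: B[1] = B

Answer: O G B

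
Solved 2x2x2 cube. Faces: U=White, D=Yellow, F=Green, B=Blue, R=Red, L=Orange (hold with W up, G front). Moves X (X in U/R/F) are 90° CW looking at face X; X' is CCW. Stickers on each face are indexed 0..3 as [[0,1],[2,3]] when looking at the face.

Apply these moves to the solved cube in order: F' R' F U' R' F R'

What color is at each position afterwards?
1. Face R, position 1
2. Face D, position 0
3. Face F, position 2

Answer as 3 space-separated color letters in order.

Answer: B G W

Derivation:
After move 1 (F'): F=GGGG U=WWRR R=YRYR D=OOYY L=OWOW
After move 2 (R'): R=RRYY U=WBRB F=GWGR D=OGYG B=YBOB
After move 3 (F): F=GGRW U=WBWW R=RRBY D=YRYG L=OOOG
After move 4 (U'): U=BWWW F=OORW R=GGBY B=RROB L=YBOG
After move 5 (R'): R=GYGB U=BOWR F=OWRW D=YOYW B=GRRB
After move 6 (F): F=ROWW U=BOGB R=WYRB D=GGYW L=YYOO
After move 7 (R'): R=YBWR U=BRGG F=ROWB D=GOYW B=WRGB
Query 1: R[1] = B
Query 2: D[0] = G
Query 3: F[2] = W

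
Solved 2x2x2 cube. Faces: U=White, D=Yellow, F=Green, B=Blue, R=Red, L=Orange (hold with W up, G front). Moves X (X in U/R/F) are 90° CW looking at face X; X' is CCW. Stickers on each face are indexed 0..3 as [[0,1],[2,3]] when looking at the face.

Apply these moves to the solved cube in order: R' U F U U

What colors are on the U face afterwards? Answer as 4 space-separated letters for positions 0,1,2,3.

After move 1 (R'): R=RRRR U=WBWB F=GWGW D=YGYG B=YBYB
After move 2 (U): U=WWBB F=RRGW R=YBRR B=OOYB L=GWOO
After move 3 (F): F=GRWR U=WWOW R=BBBR D=RYYG L=GYOG
After move 4 (U): U=OWWW F=BBWR R=OOBR B=GYYB L=GROG
After move 5 (U): U=WOWW F=OOWR R=GYBR B=GRYB L=BBOG
Query: U face = WOWW

Answer: W O W W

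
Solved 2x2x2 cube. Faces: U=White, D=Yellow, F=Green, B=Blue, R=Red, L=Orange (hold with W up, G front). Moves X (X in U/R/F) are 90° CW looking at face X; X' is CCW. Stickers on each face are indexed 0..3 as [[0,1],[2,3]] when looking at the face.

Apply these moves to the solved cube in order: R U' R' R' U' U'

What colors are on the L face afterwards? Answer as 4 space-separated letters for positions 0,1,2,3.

After move 1 (R): R=RRRR U=WGWG F=GYGY D=YBYB B=WBWB
After move 2 (U'): U=GGWW F=OOGY R=GYRR B=RRWB L=WBOO
After move 3 (R'): R=YRGR U=GWWR F=OGGW D=YOYY B=BRBB
After move 4 (R'): R=RRYG U=GBWB F=OWGR D=YGYW B=YROB
After move 5 (U'): U=BBGW F=WBGR R=OWYG B=RROB L=YROO
After move 6 (U'): U=BWBG F=YRGR R=WBYG B=OWOB L=RROO
Query: L face = RROO

Answer: R R O O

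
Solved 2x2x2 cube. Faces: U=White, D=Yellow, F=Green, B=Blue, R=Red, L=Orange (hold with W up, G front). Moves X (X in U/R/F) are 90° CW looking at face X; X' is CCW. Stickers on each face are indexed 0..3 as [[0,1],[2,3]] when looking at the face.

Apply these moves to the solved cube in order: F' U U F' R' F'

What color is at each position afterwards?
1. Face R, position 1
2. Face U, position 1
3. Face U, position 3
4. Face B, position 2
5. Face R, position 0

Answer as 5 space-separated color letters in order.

Answer: R B O W G

Derivation:
After move 1 (F'): F=GGGG U=WWRR R=YRYR D=OOYY L=OWOW
After move 2 (U): U=RWRW F=YRGG R=BBYR B=OWBB L=GGOW
After move 3 (U): U=RRWW F=BBGG R=OWYR B=GGBB L=YROW
After move 4 (F'): F=BGBG U=RROY R=OWOR D=RWYY L=YWOW
After move 5 (R'): R=WROO U=RBOG F=BRBY D=RGYG B=YGWB
After move 6 (F'): F=RYBB U=RBWO R=GRRO D=WWYG L=YGOO
Query 1: R[1] = R
Query 2: U[1] = B
Query 3: U[3] = O
Query 4: B[2] = W
Query 5: R[0] = G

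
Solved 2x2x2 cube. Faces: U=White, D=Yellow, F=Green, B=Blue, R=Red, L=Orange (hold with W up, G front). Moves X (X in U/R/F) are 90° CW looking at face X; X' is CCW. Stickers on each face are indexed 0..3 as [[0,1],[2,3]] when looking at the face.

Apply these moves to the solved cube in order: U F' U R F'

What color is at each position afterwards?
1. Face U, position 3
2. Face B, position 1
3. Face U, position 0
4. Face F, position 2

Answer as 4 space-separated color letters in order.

After move 1 (U): U=WWWW F=RRGG R=BBRR B=OOBB L=GGOO
After move 2 (F'): F=RGRG U=WWBR R=YBYR D=GOYY L=GWOW
After move 3 (U): U=BWRW F=YBRG R=OOYR B=GWBB L=RGOW
After move 4 (R): R=YORO U=BBRG F=YORY D=GBYG B=WWWB
After move 5 (F'): F=OYYR U=BBYR R=BOGO D=GWYG L=RGOR
Query 1: U[3] = R
Query 2: B[1] = W
Query 3: U[0] = B
Query 4: F[2] = Y

Answer: R W B Y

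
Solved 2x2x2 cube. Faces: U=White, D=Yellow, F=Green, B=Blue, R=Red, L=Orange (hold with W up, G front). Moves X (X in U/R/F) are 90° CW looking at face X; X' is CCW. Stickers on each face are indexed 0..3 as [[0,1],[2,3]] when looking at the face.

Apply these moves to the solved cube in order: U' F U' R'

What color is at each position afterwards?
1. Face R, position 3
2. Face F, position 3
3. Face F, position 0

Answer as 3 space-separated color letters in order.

After move 1 (U'): U=WWWW F=OOGG R=GGRR B=RRBB L=BBOO
After move 2 (F): F=GOGO U=WWOB R=WGWR D=RGYY L=BYOY
After move 3 (U'): U=WBWO F=BYGO R=GOWR B=WGBB L=RROY
After move 4 (R'): R=ORGW U=WBWW F=BBGO D=RYYO B=YGGB
Query 1: R[3] = W
Query 2: F[3] = O
Query 3: F[0] = B

Answer: W O B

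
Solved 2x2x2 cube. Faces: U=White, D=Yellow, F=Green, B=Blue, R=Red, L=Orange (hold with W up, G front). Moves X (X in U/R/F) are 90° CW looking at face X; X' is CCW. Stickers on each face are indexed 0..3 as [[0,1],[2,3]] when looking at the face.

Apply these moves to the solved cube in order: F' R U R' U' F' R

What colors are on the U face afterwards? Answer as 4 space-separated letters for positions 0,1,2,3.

After move 1 (F'): F=GGGG U=WWRR R=YRYR D=OOYY L=OWOW
After move 2 (R): R=YYRR U=WGRG F=GOGY D=OBYB B=RBWB
After move 3 (U): U=RWGG F=YYGY R=RBRR B=OWWB L=GOOW
After move 4 (R'): R=BRRR U=RWGO F=YWGG D=OYYY B=BWBB
After move 5 (U'): U=WORG F=GOGG R=YWRR B=BRBB L=BWOW
After move 6 (F'): F=OGGG U=WOYR R=YWOR D=WWYY L=BGOR
After move 7 (R): R=OYRW U=WGYG F=OWGY D=WBYB B=RROB
Query: U face = WGYG

Answer: W G Y G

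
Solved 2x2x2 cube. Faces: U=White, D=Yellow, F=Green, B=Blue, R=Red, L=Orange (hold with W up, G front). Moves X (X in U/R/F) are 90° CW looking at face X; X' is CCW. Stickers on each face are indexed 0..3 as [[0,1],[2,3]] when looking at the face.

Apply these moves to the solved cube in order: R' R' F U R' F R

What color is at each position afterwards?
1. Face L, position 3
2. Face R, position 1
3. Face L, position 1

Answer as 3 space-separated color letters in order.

After move 1 (R'): R=RRRR U=WBWB F=GWGW D=YGYG B=YBYB
After move 2 (R'): R=RRRR U=WYWY F=GBGB D=YWYW B=GBGB
After move 3 (F): F=GGBB U=WYOO R=WRYR D=RRYW L=OYOW
After move 4 (U): U=OWOY F=WRBB R=GBYR B=OYGB L=GGOW
After move 5 (R'): R=BRGY U=OGOO F=WWBY D=RRYB B=WYRB
After move 6 (F): F=BWYW U=OGWG R=OROY D=GBYB L=GROR
After move 7 (R): R=OOYR U=OWWW F=BBYB D=GRYW B=GYGB
Query 1: L[3] = R
Query 2: R[1] = O
Query 3: L[1] = R

Answer: R O R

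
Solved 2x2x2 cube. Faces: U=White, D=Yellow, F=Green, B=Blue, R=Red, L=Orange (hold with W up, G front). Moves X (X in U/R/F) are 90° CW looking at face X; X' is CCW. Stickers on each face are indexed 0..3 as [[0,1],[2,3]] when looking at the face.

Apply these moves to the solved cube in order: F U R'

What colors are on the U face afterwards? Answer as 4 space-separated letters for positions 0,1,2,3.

Answer: O B O O

Derivation:
After move 1 (F): F=GGGG U=WWOO R=WRWR D=RRYY L=OYOY
After move 2 (U): U=OWOW F=WRGG R=BBWR B=OYBB L=GGOY
After move 3 (R'): R=BRBW U=OBOO F=WWGW D=RRYG B=YYRB
Query: U face = OBOO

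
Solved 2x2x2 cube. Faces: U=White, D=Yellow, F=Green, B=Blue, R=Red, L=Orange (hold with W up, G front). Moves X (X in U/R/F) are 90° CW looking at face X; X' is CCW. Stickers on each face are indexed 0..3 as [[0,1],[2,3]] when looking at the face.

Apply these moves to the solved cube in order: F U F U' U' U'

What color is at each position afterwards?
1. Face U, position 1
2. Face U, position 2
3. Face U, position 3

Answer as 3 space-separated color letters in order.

Answer: O G W

Derivation:
After move 1 (F): F=GGGG U=WWOO R=WRWR D=RRYY L=OYOY
After move 2 (U): U=OWOW F=WRGG R=BBWR B=OYBB L=GGOY
After move 3 (F): F=GWGR U=OWYG R=OBWR D=WBYY L=GROR
After move 4 (U'): U=WGOY F=GRGR R=GWWR B=OBBB L=OYOR
After move 5 (U'): U=GYWO F=OYGR R=GRWR B=GWBB L=OBOR
After move 6 (U'): U=YOGW F=OBGR R=OYWR B=GRBB L=GWOR
Query 1: U[1] = O
Query 2: U[2] = G
Query 3: U[3] = W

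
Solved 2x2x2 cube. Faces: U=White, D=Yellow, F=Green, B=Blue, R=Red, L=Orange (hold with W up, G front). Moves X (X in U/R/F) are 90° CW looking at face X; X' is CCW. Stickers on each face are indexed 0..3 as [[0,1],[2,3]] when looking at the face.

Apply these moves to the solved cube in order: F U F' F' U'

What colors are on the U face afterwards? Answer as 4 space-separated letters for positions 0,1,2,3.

After move 1 (F): F=GGGG U=WWOO R=WRWR D=RRYY L=OYOY
After move 2 (U): U=OWOW F=WRGG R=BBWR B=OYBB L=GGOY
After move 3 (F'): F=RGWG U=OWBW R=RBRR D=GYYY L=GWOO
After move 4 (F'): F=GGRW U=OWRR R=YBGR D=WOYY L=GWOB
After move 5 (U'): U=WROR F=GWRW R=GGGR B=YBBB L=OYOB
Query: U face = WROR

Answer: W R O R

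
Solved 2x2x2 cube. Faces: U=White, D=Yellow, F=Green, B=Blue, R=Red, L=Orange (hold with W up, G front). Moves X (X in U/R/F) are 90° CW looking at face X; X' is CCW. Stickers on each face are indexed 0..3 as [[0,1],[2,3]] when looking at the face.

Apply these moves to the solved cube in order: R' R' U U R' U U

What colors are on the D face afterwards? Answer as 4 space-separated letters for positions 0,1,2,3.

After move 1 (R'): R=RRRR U=WBWB F=GWGW D=YGYG B=YBYB
After move 2 (R'): R=RRRR U=WYWY F=GBGB D=YWYW B=GBGB
After move 3 (U): U=WWYY F=RRGB R=GBRR B=OOGB L=GBOO
After move 4 (U): U=YWYW F=GBGB R=OORR B=GBGB L=RROO
After move 5 (R'): R=OROR U=YGYG F=GWGW D=YBYB B=WBWB
After move 6 (U): U=YYGG F=ORGW R=WBOR B=RRWB L=GWOO
After move 7 (U): U=GYGY F=WBGW R=RROR B=GWWB L=OROO
Query: D face = YBYB

Answer: Y B Y B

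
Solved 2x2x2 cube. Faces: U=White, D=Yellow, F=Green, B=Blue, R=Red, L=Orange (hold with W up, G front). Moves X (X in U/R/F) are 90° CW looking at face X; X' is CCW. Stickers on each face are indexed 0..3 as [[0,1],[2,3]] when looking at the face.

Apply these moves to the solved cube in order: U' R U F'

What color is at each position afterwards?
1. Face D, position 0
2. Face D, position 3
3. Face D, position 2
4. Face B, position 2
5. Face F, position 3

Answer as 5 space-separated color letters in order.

After move 1 (U'): U=WWWW F=OOGG R=GGRR B=RRBB L=BBOO
After move 2 (R): R=RGRG U=WOWG F=OYGY D=YBYR B=WRWB
After move 3 (U): U=WWGO F=RGGY R=WRRG B=BBWB L=OYOO
After move 4 (F'): F=GYRG U=WWWR R=BRYG D=YOYR L=OOOG
Query 1: D[0] = Y
Query 2: D[3] = R
Query 3: D[2] = Y
Query 4: B[2] = W
Query 5: F[3] = G

Answer: Y R Y W G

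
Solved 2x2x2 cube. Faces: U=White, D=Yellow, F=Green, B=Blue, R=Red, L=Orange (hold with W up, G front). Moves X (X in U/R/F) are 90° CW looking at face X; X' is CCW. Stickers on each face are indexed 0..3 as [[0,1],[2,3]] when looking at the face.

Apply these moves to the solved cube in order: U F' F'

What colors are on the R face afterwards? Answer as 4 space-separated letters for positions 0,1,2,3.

After move 1 (U): U=WWWW F=RRGG R=BBRR B=OOBB L=GGOO
After move 2 (F'): F=RGRG U=WWBR R=YBYR D=GOYY L=GWOW
After move 3 (F'): F=GGRR U=WWYY R=OBGR D=WWYY L=GROB
Query: R face = OBGR

Answer: O B G R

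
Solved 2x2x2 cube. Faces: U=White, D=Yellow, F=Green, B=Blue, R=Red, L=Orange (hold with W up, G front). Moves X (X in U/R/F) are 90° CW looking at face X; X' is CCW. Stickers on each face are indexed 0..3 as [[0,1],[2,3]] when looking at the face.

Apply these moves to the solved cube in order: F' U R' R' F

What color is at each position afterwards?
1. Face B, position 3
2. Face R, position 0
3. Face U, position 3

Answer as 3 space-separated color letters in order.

After move 1 (F'): F=GGGG U=WWRR R=YRYR D=OOYY L=OWOW
After move 2 (U): U=RWRW F=YRGG R=BBYR B=OWBB L=GGOW
After move 3 (R'): R=BRBY U=RBRO F=YWGW D=ORYG B=YWOB
After move 4 (R'): R=RYBB U=RORY F=YBGO D=OWYW B=GWRB
After move 5 (F): F=GYOB U=ROWG R=RYYB D=BRYW L=GOOW
Query 1: B[3] = B
Query 2: R[0] = R
Query 3: U[3] = G

Answer: B R G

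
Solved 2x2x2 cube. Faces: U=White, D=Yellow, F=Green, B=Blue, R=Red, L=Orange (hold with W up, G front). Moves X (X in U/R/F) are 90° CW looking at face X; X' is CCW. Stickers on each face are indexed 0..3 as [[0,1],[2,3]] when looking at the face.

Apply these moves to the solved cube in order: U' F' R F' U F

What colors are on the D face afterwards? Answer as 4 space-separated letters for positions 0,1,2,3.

Answer: B R Y R

Derivation:
After move 1 (U'): U=WWWW F=OOGG R=GGRR B=RRBB L=BBOO
After move 2 (F'): F=OGOG U=WWGR R=YGYR D=BOYY L=BWOW
After move 3 (R): R=YYRG U=WGGG F=OOOY D=BBYR B=RRWB
After move 4 (F'): F=OYOO U=WGYR R=BYBG D=WWYR L=BGOG
After move 5 (U): U=YWRG F=BYOO R=RRBG B=BGWB L=OYOG
After move 6 (F): F=OBOY U=YWGY R=RRGG D=BRYR L=OWOW
Query: D face = BRYR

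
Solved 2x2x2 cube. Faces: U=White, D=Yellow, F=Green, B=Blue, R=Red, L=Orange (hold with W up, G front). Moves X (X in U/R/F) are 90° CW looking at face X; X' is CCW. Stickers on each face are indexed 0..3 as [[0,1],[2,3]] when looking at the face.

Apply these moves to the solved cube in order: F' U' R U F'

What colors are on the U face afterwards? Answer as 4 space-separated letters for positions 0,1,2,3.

Answer: W W R R

Derivation:
After move 1 (F'): F=GGGG U=WWRR R=YRYR D=OOYY L=OWOW
After move 2 (U'): U=WRWR F=OWGG R=GGYR B=YRBB L=BBOW
After move 3 (R): R=YGRG U=WWWG F=OOGY D=OBYY B=RRRB
After move 4 (U): U=WWGW F=YGGY R=RRRG B=BBRB L=OOOW
After move 5 (F'): F=GYYG U=WWRR R=BROG D=OWYY L=OWOG
Query: U face = WWRR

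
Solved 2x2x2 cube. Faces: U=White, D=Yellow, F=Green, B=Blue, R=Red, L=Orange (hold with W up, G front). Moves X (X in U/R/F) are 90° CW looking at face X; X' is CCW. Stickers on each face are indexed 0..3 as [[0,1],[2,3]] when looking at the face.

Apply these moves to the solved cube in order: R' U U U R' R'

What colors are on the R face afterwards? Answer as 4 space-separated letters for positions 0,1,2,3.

Answer: R R W G

Derivation:
After move 1 (R'): R=RRRR U=WBWB F=GWGW D=YGYG B=YBYB
After move 2 (U): U=WWBB F=RRGW R=YBRR B=OOYB L=GWOO
After move 3 (U): U=BWBW F=YBGW R=OORR B=GWYB L=RROO
After move 4 (U): U=BBWW F=OOGW R=GWRR B=RRYB L=YBOO
After move 5 (R'): R=WRGR U=BYWR F=OBGW D=YOYW B=GRGB
After move 6 (R'): R=RRWG U=BGWG F=OYGR D=YBYW B=WROB
Query: R face = RRWG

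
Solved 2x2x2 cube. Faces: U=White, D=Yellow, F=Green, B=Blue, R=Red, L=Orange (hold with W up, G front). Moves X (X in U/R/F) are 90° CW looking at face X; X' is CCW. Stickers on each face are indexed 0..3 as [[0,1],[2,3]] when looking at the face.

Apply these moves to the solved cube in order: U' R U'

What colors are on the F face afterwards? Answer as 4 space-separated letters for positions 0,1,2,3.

Answer: B B G Y

Derivation:
After move 1 (U'): U=WWWW F=OOGG R=GGRR B=RRBB L=BBOO
After move 2 (R): R=RGRG U=WOWG F=OYGY D=YBYR B=WRWB
After move 3 (U'): U=OGWW F=BBGY R=OYRG B=RGWB L=WROO
Query: F face = BBGY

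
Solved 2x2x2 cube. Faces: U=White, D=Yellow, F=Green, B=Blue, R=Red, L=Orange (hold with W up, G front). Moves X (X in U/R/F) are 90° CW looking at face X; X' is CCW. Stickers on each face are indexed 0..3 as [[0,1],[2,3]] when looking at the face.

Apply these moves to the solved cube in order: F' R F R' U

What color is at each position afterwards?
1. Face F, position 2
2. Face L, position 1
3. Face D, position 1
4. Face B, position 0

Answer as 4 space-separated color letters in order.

Answer: Y G G O

Derivation:
After move 1 (F'): F=GGGG U=WWRR R=YRYR D=OOYY L=OWOW
After move 2 (R): R=YYRR U=WGRG F=GOGY D=OBYB B=RBWB
After move 3 (F): F=GGYO U=WGWW R=RYGR D=RYYB L=OOOB
After move 4 (R'): R=YRRG U=WWWR F=GGYW D=RGYO B=BBYB
After move 5 (U): U=WWRW F=YRYW R=BBRG B=OOYB L=GGOB
Query 1: F[2] = Y
Query 2: L[1] = G
Query 3: D[1] = G
Query 4: B[0] = O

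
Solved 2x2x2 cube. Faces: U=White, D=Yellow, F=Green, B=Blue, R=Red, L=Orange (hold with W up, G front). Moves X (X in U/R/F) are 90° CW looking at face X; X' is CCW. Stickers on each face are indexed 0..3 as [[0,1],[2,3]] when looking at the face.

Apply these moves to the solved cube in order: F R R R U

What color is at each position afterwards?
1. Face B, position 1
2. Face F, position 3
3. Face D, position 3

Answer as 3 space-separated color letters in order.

After move 1 (F): F=GGGG U=WWOO R=WRWR D=RRYY L=OYOY
After move 2 (R): R=WWRR U=WGOG F=GRGY D=RBYB B=OBWB
After move 3 (R): R=RWRW U=WROY F=GBGB D=RWYO B=GBGB
After move 4 (R): R=RRWW U=WBOB F=GWGO D=RGYG B=YBRB
After move 5 (U): U=OWBB F=RRGO R=YBWW B=OYRB L=GWOY
Query 1: B[1] = Y
Query 2: F[3] = O
Query 3: D[3] = G

Answer: Y O G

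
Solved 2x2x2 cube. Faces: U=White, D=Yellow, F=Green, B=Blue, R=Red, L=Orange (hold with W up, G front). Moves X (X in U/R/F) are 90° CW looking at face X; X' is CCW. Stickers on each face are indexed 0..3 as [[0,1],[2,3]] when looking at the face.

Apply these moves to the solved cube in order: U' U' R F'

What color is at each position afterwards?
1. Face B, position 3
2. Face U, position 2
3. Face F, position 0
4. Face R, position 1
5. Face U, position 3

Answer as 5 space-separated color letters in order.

Answer: B R Y O R

Derivation:
After move 1 (U'): U=WWWW F=OOGG R=GGRR B=RRBB L=BBOO
After move 2 (U'): U=WWWW F=BBGG R=OORR B=GGBB L=RROO
After move 3 (R): R=RORO U=WBWG F=BYGY D=YBYG B=WGWB
After move 4 (F'): F=YYBG U=WBRR R=BOYO D=ROYG L=RGOW
Query 1: B[3] = B
Query 2: U[2] = R
Query 3: F[0] = Y
Query 4: R[1] = O
Query 5: U[3] = R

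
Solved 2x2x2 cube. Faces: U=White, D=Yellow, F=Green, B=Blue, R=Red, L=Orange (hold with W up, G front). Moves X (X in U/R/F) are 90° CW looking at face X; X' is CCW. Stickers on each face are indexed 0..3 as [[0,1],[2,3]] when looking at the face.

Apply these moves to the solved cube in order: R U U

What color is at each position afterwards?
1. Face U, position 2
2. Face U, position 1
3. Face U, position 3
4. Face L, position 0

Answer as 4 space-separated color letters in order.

After move 1 (R): R=RRRR U=WGWG F=GYGY D=YBYB B=WBWB
After move 2 (U): U=WWGG F=RRGY R=WBRR B=OOWB L=GYOO
After move 3 (U): U=GWGW F=WBGY R=OORR B=GYWB L=RROO
Query 1: U[2] = G
Query 2: U[1] = W
Query 3: U[3] = W
Query 4: L[0] = R

Answer: G W W R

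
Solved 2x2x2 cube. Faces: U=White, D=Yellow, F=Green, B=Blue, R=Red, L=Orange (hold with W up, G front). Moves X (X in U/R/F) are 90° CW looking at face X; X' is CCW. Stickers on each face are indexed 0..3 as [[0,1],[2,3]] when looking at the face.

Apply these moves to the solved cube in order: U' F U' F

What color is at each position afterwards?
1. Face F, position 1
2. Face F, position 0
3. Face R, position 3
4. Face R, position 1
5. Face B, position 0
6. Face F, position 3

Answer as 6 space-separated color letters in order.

After move 1 (U'): U=WWWW F=OOGG R=GGRR B=RRBB L=BBOO
After move 2 (F): F=GOGO U=WWOB R=WGWR D=RGYY L=BYOY
After move 3 (U'): U=WBWO F=BYGO R=GOWR B=WGBB L=RROY
After move 4 (F): F=GBOY U=WBYR R=WOOR D=WGYY L=RROG
Query 1: F[1] = B
Query 2: F[0] = G
Query 3: R[3] = R
Query 4: R[1] = O
Query 5: B[0] = W
Query 6: F[3] = Y

Answer: B G R O W Y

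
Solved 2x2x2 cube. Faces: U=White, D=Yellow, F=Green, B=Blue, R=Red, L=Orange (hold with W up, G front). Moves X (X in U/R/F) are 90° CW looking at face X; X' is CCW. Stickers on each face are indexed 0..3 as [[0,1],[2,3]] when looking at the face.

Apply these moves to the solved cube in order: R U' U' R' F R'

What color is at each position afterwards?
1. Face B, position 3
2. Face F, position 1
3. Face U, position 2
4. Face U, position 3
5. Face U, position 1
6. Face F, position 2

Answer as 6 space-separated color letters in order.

Answer: B W O B B W

Derivation:
After move 1 (R): R=RRRR U=WGWG F=GYGY D=YBYB B=WBWB
After move 2 (U'): U=GGWW F=OOGY R=GYRR B=RRWB L=WBOO
After move 3 (U'): U=GWGW F=WBGY R=OORR B=GYWB L=RROO
After move 4 (R'): R=OROR U=GWGG F=WWGW D=YBYY B=BYBB
After move 5 (F): F=GWWW U=GWOR R=GRGR D=OOYY L=RYOB
After move 6 (R'): R=RRGG U=GBOB F=GWWR D=OWYW B=YYOB
Query 1: B[3] = B
Query 2: F[1] = W
Query 3: U[2] = O
Query 4: U[3] = B
Query 5: U[1] = B
Query 6: F[2] = W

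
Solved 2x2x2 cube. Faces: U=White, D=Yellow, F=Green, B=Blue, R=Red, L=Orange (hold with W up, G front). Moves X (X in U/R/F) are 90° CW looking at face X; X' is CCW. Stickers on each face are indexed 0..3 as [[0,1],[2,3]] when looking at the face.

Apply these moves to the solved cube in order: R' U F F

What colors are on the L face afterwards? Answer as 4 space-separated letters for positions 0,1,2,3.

After move 1 (R'): R=RRRR U=WBWB F=GWGW D=YGYG B=YBYB
After move 2 (U): U=WWBB F=RRGW R=YBRR B=OOYB L=GWOO
After move 3 (F): F=GRWR U=WWOW R=BBBR D=RYYG L=GYOG
After move 4 (F): F=WGRR U=WWGY R=OBWR D=BBYG L=GROY
Query: L face = GROY

Answer: G R O Y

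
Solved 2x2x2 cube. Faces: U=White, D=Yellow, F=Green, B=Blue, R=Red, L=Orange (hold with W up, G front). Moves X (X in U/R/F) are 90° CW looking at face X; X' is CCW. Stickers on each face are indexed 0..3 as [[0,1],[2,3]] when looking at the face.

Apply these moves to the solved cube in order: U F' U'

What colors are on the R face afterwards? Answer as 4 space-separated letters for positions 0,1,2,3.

Answer: R G Y R

Derivation:
After move 1 (U): U=WWWW F=RRGG R=BBRR B=OOBB L=GGOO
After move 2 (F'): F=RGRG U=WWBR R=YBYR D=GOYY L=GWOW
After move 3 (U'): U=WRWB F=GWRG R=RGYR B=YBBB L=OOOW
Query: R face = RGYR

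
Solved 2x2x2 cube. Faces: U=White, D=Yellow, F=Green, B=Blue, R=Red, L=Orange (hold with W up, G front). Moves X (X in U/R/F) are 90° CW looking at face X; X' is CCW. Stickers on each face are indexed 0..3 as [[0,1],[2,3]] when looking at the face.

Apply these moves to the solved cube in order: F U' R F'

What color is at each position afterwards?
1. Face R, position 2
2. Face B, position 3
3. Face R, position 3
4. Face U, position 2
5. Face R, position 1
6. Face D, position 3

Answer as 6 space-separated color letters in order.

After move 1 (F): F=GGGG U=WWOO R=WRWR D=RRYY L=OYOY
After move 2 (U'): U=WOWO F=OYGG R=GGWR B=WRBB L=BBOY
After move 3 (R): R=WGRG U=WYWG F=ORGY D=RBYW B=OROB
After move 4 (F'): F=RYOG U=WYWR R=BGRG D=BYYW L=BGOW
Query 1: R[2] = R
Query 2: B[3] = B
Query 3: R[3] = G
Query 4: U[2] = W
Query 5: R[1] = G
Query 6: D[3] = W

Answer: R B G W G W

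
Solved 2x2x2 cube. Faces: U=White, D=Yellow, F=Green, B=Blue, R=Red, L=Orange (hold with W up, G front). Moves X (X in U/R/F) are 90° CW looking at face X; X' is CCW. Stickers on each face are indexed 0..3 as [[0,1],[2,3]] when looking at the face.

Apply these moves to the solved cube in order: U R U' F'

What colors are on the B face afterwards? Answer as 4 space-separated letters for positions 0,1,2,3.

After move 1 (U): U=WWWW F=RRGG R=BBRR B=OOBB L=GGOO
After move 2 (R): R=RBRB U=WRWG F=RYGY D=YBYO B=WOWB
After move 3 (U'): U=RGWW F=GGGY R=RYRB B=RBWB L=WOOO
After move 4 (F'): F=GYGG U=RGRR R=BYYB D=OOYO L=WWOW
Query: B face = RBWB

Answer: R B W B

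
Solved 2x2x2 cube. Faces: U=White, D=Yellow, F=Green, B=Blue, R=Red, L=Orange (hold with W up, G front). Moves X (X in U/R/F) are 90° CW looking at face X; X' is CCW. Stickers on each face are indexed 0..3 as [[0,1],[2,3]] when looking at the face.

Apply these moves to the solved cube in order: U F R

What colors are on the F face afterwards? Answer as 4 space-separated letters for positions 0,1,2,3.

After move 1 (U): U=WWWW F=RRGG R=BBRR B=OOBB L=GGOO
After move 2 (F): F=GRGR U=WWOG R=WBWR D=RBYY L=GYOY
After move 3 (R): R=WWRB U=WROR F=GBGY D=RBYO B=GOWB
Query: F face = GBGY

Answer: G B G Y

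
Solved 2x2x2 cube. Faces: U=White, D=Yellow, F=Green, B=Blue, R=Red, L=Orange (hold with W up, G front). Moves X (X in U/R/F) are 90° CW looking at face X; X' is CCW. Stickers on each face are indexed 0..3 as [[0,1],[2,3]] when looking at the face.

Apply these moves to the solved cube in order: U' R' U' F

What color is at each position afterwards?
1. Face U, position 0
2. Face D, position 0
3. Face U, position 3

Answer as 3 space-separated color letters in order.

Answer: B G R

Derivation:
After move 1 (U'): U=WWWW F=OOGG R=GGRR B=RRBB L=BBOO
After move 2 (R'): R=GRGR U=WBWR F=OWGW D=YOYG B=YRYB
After move 3 (U'): U=BRWW F=BBGW R=OWGR B=GRYB L=YROO
After move 4 (F): F=GBWB U=BROR R=WWWR D=GOYG L=YYOO
Query 1: U[0] = B
Query 2: D[0] = G
Query 3: U[3] = R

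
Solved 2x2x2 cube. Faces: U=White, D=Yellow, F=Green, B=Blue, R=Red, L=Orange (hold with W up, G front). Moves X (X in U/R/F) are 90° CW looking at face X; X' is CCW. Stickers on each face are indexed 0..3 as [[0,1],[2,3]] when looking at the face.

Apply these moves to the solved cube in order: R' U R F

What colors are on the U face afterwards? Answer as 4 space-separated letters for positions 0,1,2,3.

After move 1 (R'): R=RRRR U=WBWB F=GWGW D=YGYG B=YBYB
After move 2 (U): U=WWBB F=RRGW R=YBRR B=OOYB L=GWOO
After move 3 (R): R=RYRB U=WRBW F=RGGG D=YYYO B=BOWB
After move 4 (F): F=GRGG U=WROW R=BYWB D=RRYO L=GYOY
Query: U face = WROW

Answer: W R O W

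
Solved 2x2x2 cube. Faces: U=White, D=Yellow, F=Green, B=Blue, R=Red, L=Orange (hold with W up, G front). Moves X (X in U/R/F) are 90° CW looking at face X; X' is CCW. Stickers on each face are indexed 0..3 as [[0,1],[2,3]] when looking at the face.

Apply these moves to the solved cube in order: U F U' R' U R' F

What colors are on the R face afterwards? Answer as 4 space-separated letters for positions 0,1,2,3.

After move 1 (U): U=WWWW F=RRGG R=BBRR B=OOBB L=GGOO
After move 2 (F): F=GRGR U=WWOG R=WBWR D=RBYY L=GYOY
After move 3 (U'): U=WGWO F=GYGR R=GRWR B=WBBB L=OOOY
After move 4 (R'): R=RRGW U=WBWW F=GGGO D=RYYR B=YBBB
After move 5 (U): U=WWWB F=RRGO R=YBGW B=OOBB L=GGOY
After move 6 (R'): R=BWYG U=WBWO F=RWGB D=RRYO B=ROYB
After move 7 (F): F=GRBW U=WBYG R=WWOG D=YBYO L=GROR
Query: R face = WWOG

Answer: W W O G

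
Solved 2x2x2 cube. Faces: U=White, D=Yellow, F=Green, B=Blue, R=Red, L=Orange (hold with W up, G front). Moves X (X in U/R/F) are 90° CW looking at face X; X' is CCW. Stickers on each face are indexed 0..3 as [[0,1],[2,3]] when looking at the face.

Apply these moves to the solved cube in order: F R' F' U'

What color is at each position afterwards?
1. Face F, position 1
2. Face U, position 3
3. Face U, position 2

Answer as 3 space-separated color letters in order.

Answer: B R W

Derivation:
After move 1 (F): F=GGGG U=WWOO R=WRWR D=RRYY L=OYOY
After move 2 (R'): R=RRWW U=WBOB F=GWGO D=RGYG B=YBRB
After move 3 (F'): F=WOGG U=WBRW R=GRRW D=YYYG L=OBOO
After move 4 (U'): U=BWWR F=OBGG R=WORW B=GRRB L=YBOO
Query 1: F[1] = B
Query 2: U[3] = R
Query 3: U[2] = W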